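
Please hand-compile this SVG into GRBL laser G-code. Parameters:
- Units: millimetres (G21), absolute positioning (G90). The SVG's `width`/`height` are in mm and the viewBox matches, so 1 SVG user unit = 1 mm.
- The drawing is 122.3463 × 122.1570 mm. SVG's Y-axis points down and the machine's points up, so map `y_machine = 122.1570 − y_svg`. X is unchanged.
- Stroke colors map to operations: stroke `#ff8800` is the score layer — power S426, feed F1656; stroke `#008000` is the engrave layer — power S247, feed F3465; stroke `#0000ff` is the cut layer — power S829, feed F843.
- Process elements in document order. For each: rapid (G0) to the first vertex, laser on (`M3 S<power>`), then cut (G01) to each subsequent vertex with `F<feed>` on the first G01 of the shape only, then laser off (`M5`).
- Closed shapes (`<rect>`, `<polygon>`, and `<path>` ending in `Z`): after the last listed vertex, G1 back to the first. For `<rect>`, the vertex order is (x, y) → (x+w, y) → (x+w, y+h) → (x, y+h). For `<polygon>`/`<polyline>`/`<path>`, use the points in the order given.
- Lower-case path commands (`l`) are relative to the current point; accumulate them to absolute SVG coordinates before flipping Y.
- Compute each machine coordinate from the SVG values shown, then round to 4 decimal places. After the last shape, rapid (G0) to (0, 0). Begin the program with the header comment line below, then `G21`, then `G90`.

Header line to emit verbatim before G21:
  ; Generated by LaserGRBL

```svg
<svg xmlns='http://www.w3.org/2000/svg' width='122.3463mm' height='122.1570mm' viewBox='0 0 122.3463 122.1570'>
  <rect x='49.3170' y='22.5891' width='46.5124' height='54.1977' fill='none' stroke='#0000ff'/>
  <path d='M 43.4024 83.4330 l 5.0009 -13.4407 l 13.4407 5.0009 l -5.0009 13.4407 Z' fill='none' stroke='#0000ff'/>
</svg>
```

; Generated by LaserGRBL
G21
G90
G0 X49.3170 Y99.5679
M3 S829
G01 X95.8294 Y99.5679 F843
G01 X95.8294 Y45.3702
G01 X49.3170 Y45.3702
G01 X49.3170 Y99.5679
M5
G0 X43.4024 Y38.7240
M3 S829
G01 X48.4033 Y52.1647 F843
G01 X61.8440 Y47.1638
G01 X56.8431 Y33.7231
G01 X43.4024 Y38.7240
M5
G0 X0.0000 Y0.0000

viewBox `0 0 122.3463 122.1570` with mm width/height → 1 unit = 1 mm. Flip: y_m = 122.1570 − y_svg.

**Shape 1** — `<rect>` rectangle, stroke `#0000ff` → cut (S829, F843). Machine vertices: (49.3170,99.5679) → (95.8294,99.5679) → (95.8294,45.3702) → (49.3170,45.3702) → (49.3170,99.5679). Closed: final G1 returns to the first vertex.

**Shape 2** — `<path>` regular polygon, stroke `#0000ff` → cut (S829, F843). Machine vertices: (43.4024,38.7240) → (48.4033,52.1647) → (61.8440,47.1638) → (56.8431,33.7231) → (43.4024,38.7240). Closed: final G1 returns to the first vertex.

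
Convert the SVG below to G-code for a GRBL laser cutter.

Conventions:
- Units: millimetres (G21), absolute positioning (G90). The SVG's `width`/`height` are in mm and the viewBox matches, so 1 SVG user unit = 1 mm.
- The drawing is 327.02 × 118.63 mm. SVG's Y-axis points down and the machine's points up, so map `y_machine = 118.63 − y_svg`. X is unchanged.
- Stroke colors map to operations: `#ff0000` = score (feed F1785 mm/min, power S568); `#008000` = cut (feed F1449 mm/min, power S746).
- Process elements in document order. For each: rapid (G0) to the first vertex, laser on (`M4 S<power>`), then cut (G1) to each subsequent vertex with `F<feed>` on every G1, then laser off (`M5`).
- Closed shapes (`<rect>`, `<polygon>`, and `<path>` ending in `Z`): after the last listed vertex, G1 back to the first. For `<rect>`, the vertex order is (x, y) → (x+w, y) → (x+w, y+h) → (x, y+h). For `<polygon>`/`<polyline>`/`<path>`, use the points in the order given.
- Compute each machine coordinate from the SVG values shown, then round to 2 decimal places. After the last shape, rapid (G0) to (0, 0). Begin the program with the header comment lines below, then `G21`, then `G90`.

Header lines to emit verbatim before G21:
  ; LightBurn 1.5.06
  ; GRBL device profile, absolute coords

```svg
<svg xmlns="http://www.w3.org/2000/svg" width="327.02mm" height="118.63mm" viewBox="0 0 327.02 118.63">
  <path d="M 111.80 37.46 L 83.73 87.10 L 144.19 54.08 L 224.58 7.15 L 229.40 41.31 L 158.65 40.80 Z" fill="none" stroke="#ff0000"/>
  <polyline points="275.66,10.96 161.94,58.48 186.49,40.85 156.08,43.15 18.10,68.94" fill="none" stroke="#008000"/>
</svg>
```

1 u = 1 mm; y_m = 118.63 − y.

[1] `<path>` closed polygon, #ff0000→score S568 F1785: (111.80,81.17) → (83.73,31.53) → (144.19,64.55) → (224.58,111.48) → (229.40,77.32) → (158.65,77.83) → (111.80,81.17) (closed)

[2] `<polyline>` open polyline, #008000→cut S746 F1449: (275.66,107.67) → (161.94,60.15) → (186.49,77.78) → (156.08,75.48) → (18.10,49.69)

; LightBurn 1.5.06
; GRBL device profile, absolute coords
G21
G90
G0 X111.80 Y81.17
M4 S568
G1 X83.73 Y31.53 F1785
G1 X144.19 Y64.55 F1785
G1 X224.58 Y111.48 F1785
G1 X229.40 Y77.32 F1785
G1 X158.65 Y77.83 F1785
G1 X111.80 Y81.17 F1785
M5
G0 X275.66 Y107.67
M4 S746
G1 X161.94 Y60.15 F1449
G1 X186.49 Y77.78 F1449
G1 X156.08 Y75.48 F1449
G1 X18.10 Y49.69 F1449
M5
G0 X0.00 Y0.00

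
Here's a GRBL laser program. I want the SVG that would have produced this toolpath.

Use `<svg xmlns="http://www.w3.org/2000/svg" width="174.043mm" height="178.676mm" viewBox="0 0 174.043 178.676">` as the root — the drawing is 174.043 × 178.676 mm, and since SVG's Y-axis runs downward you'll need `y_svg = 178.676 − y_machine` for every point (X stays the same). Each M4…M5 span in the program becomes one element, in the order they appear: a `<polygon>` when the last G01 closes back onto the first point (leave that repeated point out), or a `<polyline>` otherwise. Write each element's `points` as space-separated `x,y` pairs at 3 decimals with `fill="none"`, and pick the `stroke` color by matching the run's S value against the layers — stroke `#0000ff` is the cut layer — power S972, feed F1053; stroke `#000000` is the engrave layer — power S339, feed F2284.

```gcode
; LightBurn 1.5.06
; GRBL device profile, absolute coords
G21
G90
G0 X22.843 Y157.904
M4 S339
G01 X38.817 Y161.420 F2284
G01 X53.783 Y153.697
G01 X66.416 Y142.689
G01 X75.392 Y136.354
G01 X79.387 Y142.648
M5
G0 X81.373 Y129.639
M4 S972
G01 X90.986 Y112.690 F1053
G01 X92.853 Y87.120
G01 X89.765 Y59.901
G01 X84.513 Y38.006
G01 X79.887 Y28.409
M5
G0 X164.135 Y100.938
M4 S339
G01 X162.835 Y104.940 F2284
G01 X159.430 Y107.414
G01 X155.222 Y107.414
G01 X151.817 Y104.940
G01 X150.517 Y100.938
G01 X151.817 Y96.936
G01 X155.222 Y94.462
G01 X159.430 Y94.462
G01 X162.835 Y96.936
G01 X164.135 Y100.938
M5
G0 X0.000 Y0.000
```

<svg xmlns="http://www.w3.org/2000/svg" width="174.043mm" height="178.676mm" viewBox="0 0 174.043 178.676">
  <polyline points="22.843,20.772 38.817,17.256 53.783,24.979 66.416,35.987 75.392,42.322 79.387,36.028" fill="none" stroke="#000000"/>
  <polyline points="81.373,49.037 90.986,65.986 92.853,91.556 89.765,118.775 84.513,140.670 79.887,150.267" fill="none" stroke="#0000ff"/>
  <polygon points="164.135,77.738 162.835,73.736 159.430,71.262 155.222,71.262 151.817,73.736 150.517,77.738 151.817,81.740 155.222,84.214 159.430,84.214 162.835,81.740" fill="none" stroke="#000000"/>
</svg>

Each laser-on run becomes one SVG element. Flip Y back into SVG space with y_svg = 178.676 − y_machine.

Run 1: S339 ⇒ engrave layer `#000000`. The run is open, so emit a `<polyline>` with points (Y-flipped): 22.843,20.772 38.817,17.256 53.783,24.979 66.416,35.987 75.392,42.322 79.387,36.028.

Run 2: power S972 maps to stroke `#0000ff` (cut). The run is open, so emit a `<polyline>` with points (Y-flipped): 81.373,49.037 90.986,65.986 92.853,91.556 89.765,118.775 84.513,140.670 79.887,150.267.

Run 3: S339 ⇒ engrave layer `#000000`. The run returns to its start, so emit a `<polygon>` with points (Y-flipped): 164.135,77.738 162.835,73.736 159.430,71.262 155.222,71.262 151.817,73.736 150.517,77.738 151.817,81.740 155.222,84.214 159.430,84.214 162.835,81.740.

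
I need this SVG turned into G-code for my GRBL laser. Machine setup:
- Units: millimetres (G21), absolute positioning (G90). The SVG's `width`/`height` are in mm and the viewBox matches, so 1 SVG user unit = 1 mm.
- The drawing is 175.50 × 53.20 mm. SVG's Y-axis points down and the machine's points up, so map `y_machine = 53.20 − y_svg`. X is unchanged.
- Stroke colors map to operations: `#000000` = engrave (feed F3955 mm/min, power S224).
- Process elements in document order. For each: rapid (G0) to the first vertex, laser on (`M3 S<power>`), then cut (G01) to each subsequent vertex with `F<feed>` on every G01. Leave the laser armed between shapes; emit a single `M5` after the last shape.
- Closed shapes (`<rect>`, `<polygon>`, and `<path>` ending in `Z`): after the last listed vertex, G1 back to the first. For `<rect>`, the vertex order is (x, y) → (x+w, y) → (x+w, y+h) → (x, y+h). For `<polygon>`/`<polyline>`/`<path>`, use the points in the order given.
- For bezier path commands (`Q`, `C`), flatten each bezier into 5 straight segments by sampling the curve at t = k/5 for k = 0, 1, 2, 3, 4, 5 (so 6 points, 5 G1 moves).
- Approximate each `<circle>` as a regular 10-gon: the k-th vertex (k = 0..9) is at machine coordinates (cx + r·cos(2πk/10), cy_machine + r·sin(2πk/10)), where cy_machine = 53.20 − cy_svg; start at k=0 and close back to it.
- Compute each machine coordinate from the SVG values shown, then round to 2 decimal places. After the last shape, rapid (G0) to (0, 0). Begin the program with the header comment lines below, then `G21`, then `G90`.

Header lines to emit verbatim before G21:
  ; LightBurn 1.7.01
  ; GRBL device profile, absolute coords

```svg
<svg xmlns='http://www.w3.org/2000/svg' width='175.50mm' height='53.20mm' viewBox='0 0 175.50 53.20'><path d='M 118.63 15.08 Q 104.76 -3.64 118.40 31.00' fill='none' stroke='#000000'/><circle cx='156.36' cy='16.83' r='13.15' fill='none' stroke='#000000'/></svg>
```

1 u = 1 mm; y_m = 53.20 − y.

[1] `<path>` quadratic bezier, #000000→engrave S224 F3955: (118.63,38.12) → (114.18,43.47) → (111.94,44.56) → (111.89,41.37) → (114.04,33.92) → (118.40,22.20)

[2] `<circle>` circle, #000000→engrave S224 F3955: (169.51,36.37) → (167.00,44.10) → (160.42,48.88) → (152.30,48.88) → (145.72,44.10) → (143.21,36.37) → (145.72,28.64) → (152.30,23.86) → (160.42,23.86) → (167.00,28.64) → (169.51,36.37) (closed)

; LightBurn 1.7.01
; GRBL device profile, absolute coords
G21
G90
G0 X118.63 Y38.12
M3 S224
G01 X114.18 Y43.47 F3955
G01 X111.94 Y44.56 F3955
G01 X111.89 Y41.37 F3955
G01 X114.04 Y33.92 F3955
G01 X118.40 Y22.20 F3955
G0 X169.51 Y36.37
M3 S224
G01 X167.00 Y44.10 F3955
G01 X160.42 Y48.88 F3955
G01 X152.30 Y48.88 F3955
G01 X145.72 Y44.10 F3955
G01 X143.21 Y36.37 F3955
G01 X145.72 Y28.64 F3955
G01 X152.30 Y23.86 F3955
G01 X160.42 Y23.86 F3955
G01 X167.00 Y28.64 F3955
G01 X169.51 Y36.37 F3955
M5
G0 X0.00 Y0.00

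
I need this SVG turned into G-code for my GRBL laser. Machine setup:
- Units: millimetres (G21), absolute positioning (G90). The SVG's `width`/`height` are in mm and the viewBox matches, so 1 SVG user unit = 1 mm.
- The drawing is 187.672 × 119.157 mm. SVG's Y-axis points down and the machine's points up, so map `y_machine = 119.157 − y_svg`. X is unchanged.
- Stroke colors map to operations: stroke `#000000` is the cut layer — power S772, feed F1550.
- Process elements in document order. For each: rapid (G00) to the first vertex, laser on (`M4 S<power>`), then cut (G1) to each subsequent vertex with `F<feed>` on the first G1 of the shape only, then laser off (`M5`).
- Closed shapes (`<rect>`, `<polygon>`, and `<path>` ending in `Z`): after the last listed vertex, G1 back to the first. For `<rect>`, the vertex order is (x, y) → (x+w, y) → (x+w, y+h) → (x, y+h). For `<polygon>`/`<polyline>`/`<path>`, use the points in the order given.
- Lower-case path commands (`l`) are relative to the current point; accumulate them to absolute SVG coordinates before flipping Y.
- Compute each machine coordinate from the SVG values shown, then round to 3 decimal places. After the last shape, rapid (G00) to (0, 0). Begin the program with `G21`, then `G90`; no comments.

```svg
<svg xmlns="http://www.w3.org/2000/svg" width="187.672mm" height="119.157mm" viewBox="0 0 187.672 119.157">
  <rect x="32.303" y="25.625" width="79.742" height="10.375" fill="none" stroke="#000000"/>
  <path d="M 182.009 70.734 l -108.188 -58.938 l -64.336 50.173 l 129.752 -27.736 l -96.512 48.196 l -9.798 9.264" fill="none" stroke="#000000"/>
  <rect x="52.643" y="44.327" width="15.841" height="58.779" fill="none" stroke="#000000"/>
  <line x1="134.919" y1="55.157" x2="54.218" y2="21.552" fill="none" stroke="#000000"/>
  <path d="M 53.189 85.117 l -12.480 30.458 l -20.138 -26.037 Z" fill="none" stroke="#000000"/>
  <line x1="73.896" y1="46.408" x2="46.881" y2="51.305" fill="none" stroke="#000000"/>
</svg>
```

G21
G90
G00 X32.303 Y93.532
M4 S772
G1 X112.045 Y93.532 F1550
G1 X112.045 Y83.157
G1 X32.303 Y83.157
G1 X32.303 Y93.532
M5
G00 X182.009 Y48.423
M4 S772
G1 X73.821 Y107.361 F1550
G1 X9.485 Y57.188
G1 X139.237 Y84.924
G1 X42.725 Y36.728
G1 X32.927 Y27.464
M5
G00 X52.643 Y74.830
M4 S772
G1 X68.484 Y74.830 F1550
G1 X68.484 Y16.051
G1 X52.643 Y16.051
G1 X52.643 Y74.830
M5
G00 X134.919 Y64.000
M4 S772
G1 X54.218 Y97.605 F1550
M5
G00 X53.189 Y34.040
M4 S772
G1 X40.709 Y3.582 F1550
G1 X20.571 Y29.619
G1 X53.189 Y34.040
M5
G00 X73.896 Y72.749
M4 S772
G1 X46.881 Y67.852 F1550
M5
G00 X0.000 Y0.000

Since the viewBox matches the mm dimensions, user units are millimetres directly. The only transform is the Y-flip y_m = 119.157 − y_svg.

Shape 1 is a rectangle drawn with `<rect>`. Its stroke #000000 means cut at S772, F1550. After flipping Y the toolpath is (32.303,93.532) → (112.045,93.532) → (112.045,83.157) → (32.303,83.157) → (32.303,93.532), returning to the start.

Shape 2 is a open polyline drawn with `<path>`. Its stroke #000000 means cut at S772, F1550. After flipping Y the toolpath is (182.009,48.423) → (73.821,107.361) → (9.485,57.188) → (139.237,84.924) → (42.725,36.728) → (32.927,27.464).

Shape 3 is a rectangle drawn with `<rect>`. Its stroke #000000 means cut at S772, F1550. After flipping Y the toolpath is (52.643,74.830) → (68.484,74.830) → (68.484,16.051) → (52.643,16.051) → (52.643,74.830), returning to the start.

Shape 4 is a line segment drawn with `<line>`. Its stroke #000000 means cut at S772, F1550. After flipping Y the toolpath is (134.919,64.000) → (54.218,97.605).

Shape 5 is a regular polygon drawn with `<path>`. Its stroke #000000 means cut at S772, F1550. After flipping Y the toolpath is (53.189,34.040) → (40.709,3.582) → (20.571,29.619) → (53.189,34.040), returning to the start.

Shape 6 is a line segment drawn with `<line>`. Its stroke #000000 means cut at S772, F1550. After flipping Y the toolpath is (73.896,72.749) → (46.881,67.852).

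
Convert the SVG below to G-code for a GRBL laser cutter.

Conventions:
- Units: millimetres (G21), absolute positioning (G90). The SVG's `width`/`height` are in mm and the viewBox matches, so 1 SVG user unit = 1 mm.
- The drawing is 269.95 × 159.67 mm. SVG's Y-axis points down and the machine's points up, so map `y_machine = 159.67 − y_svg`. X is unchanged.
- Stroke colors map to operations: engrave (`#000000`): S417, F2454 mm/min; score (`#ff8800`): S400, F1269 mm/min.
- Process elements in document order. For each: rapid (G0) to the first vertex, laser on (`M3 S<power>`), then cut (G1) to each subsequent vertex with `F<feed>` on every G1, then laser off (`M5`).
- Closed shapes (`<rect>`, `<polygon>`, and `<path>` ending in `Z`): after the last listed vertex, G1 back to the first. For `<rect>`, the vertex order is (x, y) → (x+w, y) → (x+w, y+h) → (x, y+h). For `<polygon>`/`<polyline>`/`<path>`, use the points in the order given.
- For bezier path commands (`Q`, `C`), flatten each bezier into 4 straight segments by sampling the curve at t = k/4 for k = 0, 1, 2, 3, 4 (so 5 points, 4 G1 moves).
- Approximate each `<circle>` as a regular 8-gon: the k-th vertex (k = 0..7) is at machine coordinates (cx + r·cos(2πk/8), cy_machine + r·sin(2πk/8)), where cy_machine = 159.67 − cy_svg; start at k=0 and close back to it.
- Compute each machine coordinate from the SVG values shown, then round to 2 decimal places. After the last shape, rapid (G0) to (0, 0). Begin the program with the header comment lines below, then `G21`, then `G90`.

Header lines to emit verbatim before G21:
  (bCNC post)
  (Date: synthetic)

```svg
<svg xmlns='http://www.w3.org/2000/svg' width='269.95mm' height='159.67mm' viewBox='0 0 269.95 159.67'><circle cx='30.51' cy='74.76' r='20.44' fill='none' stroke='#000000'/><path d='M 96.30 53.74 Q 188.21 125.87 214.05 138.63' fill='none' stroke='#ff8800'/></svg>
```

(bCNC post)
(Date: synthetic)
G21
G90
G0 X50.95 Y84.91
M3 S417
G1 X44.96 Y99.36 F2454
G1 X30.51 Y105.35 F2454
G1 X16.06 Y99.36 F2454
G1 X10.07 Y84.91 F2454
G1 X16.06 Y70.46 F2454
G1 X30.51 Y64.47 F2454
G1 X44.96 Y70.46 F2454
G1 X50.95 Y84.91 F2454
M5
G0 X96.30 Y105.93
M3 S400
G1 X138.13 Y73.58 F1269
G1 X171.69 Y48.64 F1269
G1 X197.00 Y31.13 F1269
G1 X214.05 Y21.04 F1269
M5
G0 X0.00 Y0.00

1 u = 1 mm; y_m = 159.67 − y.

[1] `<circle>` circle, #000000→engrave S417 F2454: (50.95,84.91) → (44.96,99.36) → (30.51,105.35) → (16.06,99.36) → (10.07,84.91) → (16.06,70.46) → (30.51,64.47) → (44.96,70.46) → (50.95,84.91) (closed)

[2] `<path>` quadratic bezier, #ff8800→score S400 F1269: (96.30,105.93) → (138.13,73.58) → (171.69,48.64) → (197.00,31.13) → (214.05,21.04)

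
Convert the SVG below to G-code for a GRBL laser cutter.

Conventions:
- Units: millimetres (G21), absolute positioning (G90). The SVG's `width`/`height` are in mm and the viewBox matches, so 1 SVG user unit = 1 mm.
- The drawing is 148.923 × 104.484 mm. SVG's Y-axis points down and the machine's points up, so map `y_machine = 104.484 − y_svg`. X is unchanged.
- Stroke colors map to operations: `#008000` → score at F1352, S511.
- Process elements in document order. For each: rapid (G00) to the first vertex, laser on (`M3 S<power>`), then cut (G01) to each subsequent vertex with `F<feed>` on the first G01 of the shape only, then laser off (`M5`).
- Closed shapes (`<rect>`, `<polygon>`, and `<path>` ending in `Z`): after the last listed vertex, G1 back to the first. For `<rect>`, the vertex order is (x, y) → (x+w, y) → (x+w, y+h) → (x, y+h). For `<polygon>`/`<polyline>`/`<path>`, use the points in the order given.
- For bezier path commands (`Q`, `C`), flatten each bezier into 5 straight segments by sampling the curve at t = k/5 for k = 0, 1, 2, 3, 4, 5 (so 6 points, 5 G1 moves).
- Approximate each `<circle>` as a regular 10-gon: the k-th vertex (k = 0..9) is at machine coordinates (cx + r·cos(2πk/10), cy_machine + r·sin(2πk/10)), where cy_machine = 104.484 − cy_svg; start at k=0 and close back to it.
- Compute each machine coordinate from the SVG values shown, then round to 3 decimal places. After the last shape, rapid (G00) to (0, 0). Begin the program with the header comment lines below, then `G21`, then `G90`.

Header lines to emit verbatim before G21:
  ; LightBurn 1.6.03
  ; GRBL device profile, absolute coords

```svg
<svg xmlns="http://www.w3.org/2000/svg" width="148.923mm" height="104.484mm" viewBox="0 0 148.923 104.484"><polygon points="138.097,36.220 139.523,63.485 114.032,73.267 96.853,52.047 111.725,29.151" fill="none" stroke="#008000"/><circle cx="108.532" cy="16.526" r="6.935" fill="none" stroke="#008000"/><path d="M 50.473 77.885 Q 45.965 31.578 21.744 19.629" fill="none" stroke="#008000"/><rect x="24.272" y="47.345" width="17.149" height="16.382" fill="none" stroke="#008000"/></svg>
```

Since the viewBox matches the mm dimensions, user units are millimetres directly. The only transform is the Y-flip y_m = 104.484 − y_svg.

Shape 1 is a regular polygon drawn with `<polygon>`. Its stroke #008000 means score at S511, F1352. After flipping Y the toolpath is (138.097,68.264) → (139.523,40.999) → (114.032,31.217) → (96.853,52.437) → (111.725,75.333) → (138.097,68.264), returning to the start.

Shape 2 is a circle drawn with `<circle>`. Its stroke #008000 means score at S511, F1352. After flipping Y the toolpath is (115.467,87.958) → (114.143,92.034) → (110.675,94.554) → (106.389,94.554) → (102.921,92.034) → (101.597,87.958) → (102.921,83.882) → (106.389,81.362) → (110.675,81.362) → (114.143,83.882) → (115.467,87.958), returning to the start.

Shape 3 is a quadratic bezier drawn with `<path>`. Its stroke #008000 means score at S511, F1352. After flipping Y the toolpath is (50.473,26.599) → (47.881,43.747) → (43.713,58.147) → (37.967,69.799) → (30.644,78.701) → (21.744,84.855).

Shape 4 is a rectangle drawn with `<rect>`. Its stroke #008000 means score at S511, F1352. After flipping Y the toolpath is (24.272,57.139) → (41.421,57.139) → (41.421,40.757) → (24.272,40.757) → (24.272,57.139), returning to the start.

; LightBurn 1.6.03
; GRBL device profile, absolute coords
G21
G90
G00 X138.097 Y68.264
M3 S511
G01 X139.523 Y40.999 F1352
G01 X114.032 Y31.217
G01 X96.853 Y52.437
G01 X111.725 Y75.333
G01 X138.097 Y68.264
M5
G00 X115.467 Y87.958
M3 S511
G01 X114.143 Y92.034 F1352
G01 X110.675 Y94.554
G01 X106.389 Y94.554
G01 X102.921 Y92.034
G01 X101.597 Y87.958
G01 X102.921 Y83.882
G01 X106.389 Y81.362
G01 X110.675 Y81.362
G01 X114.143 Y83.882
G01 X115.467 Y87.958
M5
G00 X50.473 Y26.599
M3 S511
G01 X47.881 Y43.747 F1352
G01 X43.713 Y58.147
G01 X37.967 Y69.799
G01 X30.644 Y78.701
G01 X21.744 Y84.855
M5
G00 X24.272 Y57.139
M3 S511
G01 X41.421 Y57.139 F1352
G01 X41.421 Y40.757
G01 X24.272 Y40.757
G01 X24.272 Y57.139
M5
G00 X0.000 Y0.000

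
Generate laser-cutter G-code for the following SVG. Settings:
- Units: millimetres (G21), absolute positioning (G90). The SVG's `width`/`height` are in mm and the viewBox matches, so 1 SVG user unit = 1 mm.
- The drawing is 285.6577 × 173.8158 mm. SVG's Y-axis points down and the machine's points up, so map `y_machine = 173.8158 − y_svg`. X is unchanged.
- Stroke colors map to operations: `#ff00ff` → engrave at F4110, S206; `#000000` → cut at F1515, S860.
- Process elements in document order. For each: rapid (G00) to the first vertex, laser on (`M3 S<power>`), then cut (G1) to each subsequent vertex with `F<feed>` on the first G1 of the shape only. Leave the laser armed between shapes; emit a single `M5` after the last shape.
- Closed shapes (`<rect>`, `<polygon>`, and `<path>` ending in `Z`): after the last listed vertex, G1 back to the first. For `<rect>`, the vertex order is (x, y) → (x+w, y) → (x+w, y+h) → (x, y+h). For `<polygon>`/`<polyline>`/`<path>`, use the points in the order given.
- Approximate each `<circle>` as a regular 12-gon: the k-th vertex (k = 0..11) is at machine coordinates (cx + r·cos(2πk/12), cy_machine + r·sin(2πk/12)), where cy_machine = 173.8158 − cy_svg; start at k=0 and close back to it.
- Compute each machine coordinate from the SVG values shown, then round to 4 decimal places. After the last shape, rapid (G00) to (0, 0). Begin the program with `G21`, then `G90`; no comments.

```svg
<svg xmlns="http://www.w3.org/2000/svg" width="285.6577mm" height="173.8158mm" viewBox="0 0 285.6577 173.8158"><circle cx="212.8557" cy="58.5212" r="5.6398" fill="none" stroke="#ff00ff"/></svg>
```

G21
G90
G00 X218.4955 Y115.2946
M3 S206
G1 X217.7399 Y118.1145 F4110
G1 X215.6756 Y120.1788
G1 X212.8557 Y120.9344
G1 X210.0358 Y120.1788
G1 X207.9715 Y118.1145
G1 X207.2159 Y115.2946
G1 X207.9715 Y112.4747
G1 X210.0358 Y110.4104
G1 X212.8557 Y109.6548
G1 X215.6756 Y110.4104
G1 X217.7399 Y112.4747
G1 X218.4955 Y115.2946
M5
G00 X0.0000 Y0.0000

Since the viewBox matches the mm dimensions, user units are millimetres directly. The only transform is the Y-flip y_m = 173.8158 − y_svg.

Shape 1 is a circle drawn with `<circle>`. Its stroke #ff00ff means engrave at S206, F4110. After flipping Y the toolpath is (218.4955,115.2946) → (217.7399,118.1145) → (215.6756,120.1788) → (212.8557,120.9344) → (210.0358,120.1788) → (207.9715,118.1145) → (207.2159,115.2946) → (207.9715,112.4747) → (210.0358,110.4104) → (212.8557,109.6548) → (215.6756,110.4104) → (217.7399,112.4747) → (218.4955,115.2946), returning to the start.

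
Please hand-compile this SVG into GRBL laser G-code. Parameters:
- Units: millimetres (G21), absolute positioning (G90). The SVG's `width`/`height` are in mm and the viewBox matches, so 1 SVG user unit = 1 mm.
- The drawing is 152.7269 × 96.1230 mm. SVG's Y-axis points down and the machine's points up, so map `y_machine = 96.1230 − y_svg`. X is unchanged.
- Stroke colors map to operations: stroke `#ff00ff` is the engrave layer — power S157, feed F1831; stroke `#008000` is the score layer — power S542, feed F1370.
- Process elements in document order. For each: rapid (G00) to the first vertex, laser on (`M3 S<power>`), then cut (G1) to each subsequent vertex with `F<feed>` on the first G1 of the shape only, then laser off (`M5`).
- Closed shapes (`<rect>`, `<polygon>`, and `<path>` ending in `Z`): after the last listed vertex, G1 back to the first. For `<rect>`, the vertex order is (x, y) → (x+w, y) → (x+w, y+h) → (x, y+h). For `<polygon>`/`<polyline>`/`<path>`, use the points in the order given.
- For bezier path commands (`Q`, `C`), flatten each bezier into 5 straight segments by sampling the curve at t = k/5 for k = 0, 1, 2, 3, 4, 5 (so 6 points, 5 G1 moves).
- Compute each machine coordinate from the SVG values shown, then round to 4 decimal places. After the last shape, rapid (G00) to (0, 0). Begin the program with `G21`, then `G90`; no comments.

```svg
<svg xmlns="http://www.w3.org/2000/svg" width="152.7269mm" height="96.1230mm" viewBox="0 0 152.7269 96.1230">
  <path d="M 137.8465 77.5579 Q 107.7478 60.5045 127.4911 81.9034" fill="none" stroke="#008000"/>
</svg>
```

G21
G90
G00 X137.8465 Y18.5651
M3 S542
G1 X127.8007 Y23.8484 F1370
G1 X121.7423 Y26.0555
G1 X119.6712 Y25.1864
G1 X121.5875 Y21.2411
G1 X127.4911 Y14.2196
M5
G00 X0.0000 Y0.0000

1 u = 1 mm; y_m = 96.1230 − y.

[1] `<path>` quadratic bezier, #008000→score S542 F1370: (137.8465,18.5651) → (127.8007,23.8484) → (121.7423,26.0555) → (119.6712,25.1864) → (121.5875,21.2411) → (127.4911,14.2196)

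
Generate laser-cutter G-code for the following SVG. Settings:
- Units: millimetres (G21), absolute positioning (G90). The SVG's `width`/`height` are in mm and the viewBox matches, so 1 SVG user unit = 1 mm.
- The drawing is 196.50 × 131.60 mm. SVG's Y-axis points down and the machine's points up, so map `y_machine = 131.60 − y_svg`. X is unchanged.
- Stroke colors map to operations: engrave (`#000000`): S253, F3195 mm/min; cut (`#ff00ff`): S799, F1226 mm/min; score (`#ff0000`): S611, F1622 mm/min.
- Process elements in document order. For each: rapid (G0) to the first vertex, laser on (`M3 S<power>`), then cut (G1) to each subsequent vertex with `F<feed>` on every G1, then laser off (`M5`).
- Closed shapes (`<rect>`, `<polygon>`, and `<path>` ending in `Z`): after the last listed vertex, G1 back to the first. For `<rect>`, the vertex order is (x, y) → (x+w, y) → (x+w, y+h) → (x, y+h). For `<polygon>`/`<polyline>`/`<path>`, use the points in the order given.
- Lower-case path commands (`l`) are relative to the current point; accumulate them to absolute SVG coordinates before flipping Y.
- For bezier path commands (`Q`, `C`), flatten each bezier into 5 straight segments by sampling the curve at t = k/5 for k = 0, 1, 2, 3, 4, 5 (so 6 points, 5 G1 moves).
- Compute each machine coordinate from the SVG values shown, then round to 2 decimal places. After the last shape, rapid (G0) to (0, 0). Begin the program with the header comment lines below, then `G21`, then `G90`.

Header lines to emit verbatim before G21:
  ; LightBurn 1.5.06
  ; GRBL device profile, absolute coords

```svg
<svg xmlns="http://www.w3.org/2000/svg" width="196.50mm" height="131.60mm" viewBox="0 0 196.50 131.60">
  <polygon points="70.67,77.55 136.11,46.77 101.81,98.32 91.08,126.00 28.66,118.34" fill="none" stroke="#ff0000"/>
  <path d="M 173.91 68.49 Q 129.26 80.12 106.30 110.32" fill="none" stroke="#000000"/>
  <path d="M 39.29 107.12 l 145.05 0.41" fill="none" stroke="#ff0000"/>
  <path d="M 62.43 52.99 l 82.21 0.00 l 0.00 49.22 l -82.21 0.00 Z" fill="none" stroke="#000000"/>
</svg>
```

; LightBurn 1.5.06
; GRBL device profile, absolute coords
G21
G90
G0 X70.67 Y54.05
M3 S611
G1 X136.11 Y84.83 F1622
G1 X101.81 Y33.28 F1622
G1 X91.08 Y5.60 F1622
G1 X28.66 Y13.26 F1622
G1 X70.67 Y54.05 F1622
M5
G0 X173.91 Y63.11
M3 S253
G1 X156.92 Y57.72 F3195
G1 X141.66 Y50.83 F3195
G1 X128.14 Y42.47 F3195
G1 X116.35 Y32.62 F3195
G1 X106.30 Y21.28 F3195
M5
G0 X39.29 Y24.48
M3 S611
G1 X184.34 Y24.07 F1622
M5
G0 X62.43 Y78.61
M3 S253
G1 X144.64 Y78.61 F3195
G1 X144.64 Y29.39 F3195
G1 X62.43 Y29.39 F3195
G1 X62.43 Y78.61 F3195
M5
G0 X0.00 Y0.00

viewBox `0 0 196.50 131.60` with mm width/height → 1 unit = 1 mm. Flip: y_m = 131.60 − y_svg.

**Shape 1** — `<polygon>` closed polygon, stroke `#ff0000` → score (S611, F1622). Machine vertices: (70.67,54.05) → (136.11,84.83) → (101.81,33.28) → (91.08,5.60) → (28.66,13.26) → (70.67,54.05). Closed: final G1 returns to the first vertex.

**Shape 2** — `<path>` quadratic bezier, stroke `#000000` → engrave (S253, F3195). Control points (SVG): P0=(173.91,68.49), P1=(129.26,80.12), P2=(106.30,110.32); sampled at t=k/5. Machine vertices: (173.91,63.11) → (156.92,57.72) → (141.66,50.83) → (128.14,42.47) → (116.35,32.62) → (106.30,21.28). Open path.

**Shape 3** — `<path>` line segment, stroke `#ff0000` → score (S611, F1622). Machine vertices: (39.29,24.48) → (184.34,24.07). Open path.

**Shape 4** — `<path>` rectangle, stroke `#000000` → engrave (S253, F3195). Machine vertices: (62.43,78.61) → (144.64,78.61) → (144.64,29.39) → (62.43,29.39) → (62.43,78.61). Closed: final G1 returns to the first vertex.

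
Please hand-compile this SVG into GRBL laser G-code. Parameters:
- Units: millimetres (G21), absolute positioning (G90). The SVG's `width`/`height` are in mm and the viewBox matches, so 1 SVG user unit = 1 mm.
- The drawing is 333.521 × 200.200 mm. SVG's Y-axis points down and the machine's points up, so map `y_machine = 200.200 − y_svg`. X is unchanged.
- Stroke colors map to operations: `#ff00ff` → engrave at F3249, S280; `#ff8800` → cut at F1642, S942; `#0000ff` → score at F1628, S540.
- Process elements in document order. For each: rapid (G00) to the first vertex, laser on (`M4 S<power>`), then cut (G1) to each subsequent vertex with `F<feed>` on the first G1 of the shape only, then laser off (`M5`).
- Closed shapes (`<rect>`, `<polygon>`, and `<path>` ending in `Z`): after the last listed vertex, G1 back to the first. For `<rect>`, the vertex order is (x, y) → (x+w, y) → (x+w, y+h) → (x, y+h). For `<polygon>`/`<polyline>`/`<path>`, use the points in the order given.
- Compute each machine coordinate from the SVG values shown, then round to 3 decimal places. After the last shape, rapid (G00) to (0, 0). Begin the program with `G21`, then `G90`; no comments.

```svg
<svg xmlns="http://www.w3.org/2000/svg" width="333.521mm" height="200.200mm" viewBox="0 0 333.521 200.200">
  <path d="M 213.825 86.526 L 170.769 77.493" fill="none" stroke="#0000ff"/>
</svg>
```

G21
G90
G00 X213.825 Y113.674
M4 S540
G1 X170.769 Y122.707 F1628
M5
G00 X0.000 Y0.000

Since the viewBox matches the mm dimensions, user units are millimetres directly. The only transform is the Y-flip y_m = 200.200 − y_svg.

Shape 1 is a line segment drawn with `<path>`. Its stroke #0000ff means score at S540, F1628. After flipping Y the toolpath is (213.825,113.674) → (170.769,122.707).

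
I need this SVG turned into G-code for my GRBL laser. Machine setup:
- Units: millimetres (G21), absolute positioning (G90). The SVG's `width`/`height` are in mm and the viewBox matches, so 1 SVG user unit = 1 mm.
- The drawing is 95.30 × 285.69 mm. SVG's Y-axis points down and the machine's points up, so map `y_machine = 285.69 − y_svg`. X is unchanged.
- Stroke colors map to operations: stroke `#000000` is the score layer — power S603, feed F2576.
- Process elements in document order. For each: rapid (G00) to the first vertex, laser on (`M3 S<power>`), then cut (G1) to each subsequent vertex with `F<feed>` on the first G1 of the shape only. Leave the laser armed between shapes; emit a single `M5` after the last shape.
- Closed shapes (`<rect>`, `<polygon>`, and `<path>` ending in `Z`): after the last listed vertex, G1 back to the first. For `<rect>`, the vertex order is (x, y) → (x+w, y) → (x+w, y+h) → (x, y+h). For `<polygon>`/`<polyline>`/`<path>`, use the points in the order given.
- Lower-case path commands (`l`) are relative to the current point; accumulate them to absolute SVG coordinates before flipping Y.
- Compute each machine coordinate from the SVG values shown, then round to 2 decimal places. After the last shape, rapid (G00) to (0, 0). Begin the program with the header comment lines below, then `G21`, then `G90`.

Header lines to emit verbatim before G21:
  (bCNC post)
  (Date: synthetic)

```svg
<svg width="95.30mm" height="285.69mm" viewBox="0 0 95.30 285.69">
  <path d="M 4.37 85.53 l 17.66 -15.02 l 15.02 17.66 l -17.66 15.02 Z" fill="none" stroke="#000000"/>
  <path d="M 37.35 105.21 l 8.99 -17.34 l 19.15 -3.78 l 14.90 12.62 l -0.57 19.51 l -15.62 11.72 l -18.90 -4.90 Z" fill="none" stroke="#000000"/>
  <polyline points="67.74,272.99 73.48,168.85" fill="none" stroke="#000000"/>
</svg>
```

viewBox `0 0 95.30 285.69` with mm width/height → 1 unit = 1 mm. Flip: y_m = 285.69 − y_svg.

**Shape 1** — `<path>` regular polygon, stroke `#000000` → score (S603, F2576). Machine vertices: (4.37,200.16) → (22.03,215.18) → (37.05,197.52) → (19.39,182.50) → (4.37,200.16). Closed: final G1 returns to the first vertex.

**Shape 2** — `<path>` regular polygon, stroke `#000000` → score (S603, F2576). Machine vertices: (37.35,180.48) → (46.34,197.82) → (65.49,201.60) → (80.39,188.98) → (79.82,169.47) → (64.20,157.75) → (45.30,162.65) → (37.35,180.48). Closed: final G1 returns to the first vertex.

**Shape 3** — `<polyline>` line segment, stroke `#000000` → score (S603, F2576). Machine vertices: (67.74,12.70) → (73.48,116.84). Open path.

(bCNC post)
(Date: synthetic)
G21
G90
G00 X4.37 Y200.16
M3 S603
G1 X22.03 Y215.18 F2576
G1 X37.05 Y197.52
G1 X19.39 Y182.50
G1 X4.37 Y200.16
G00 X37.35 Y180.48
M3 S603
G1 X46.34 Y197.82 F2576
G1 X65.49 Y201.60
G1 X80.39 Y188.98
G1 X79.82 Y169.47
G1 X64.20 Y157.75
G1 X45.30 Y162.65
G1 X37.35 Y180.48
G00 X67.74 Y12.70
M3 S603
G1 X73.48 Y116.84 F2576
M5
G00 X0.00 Y0.00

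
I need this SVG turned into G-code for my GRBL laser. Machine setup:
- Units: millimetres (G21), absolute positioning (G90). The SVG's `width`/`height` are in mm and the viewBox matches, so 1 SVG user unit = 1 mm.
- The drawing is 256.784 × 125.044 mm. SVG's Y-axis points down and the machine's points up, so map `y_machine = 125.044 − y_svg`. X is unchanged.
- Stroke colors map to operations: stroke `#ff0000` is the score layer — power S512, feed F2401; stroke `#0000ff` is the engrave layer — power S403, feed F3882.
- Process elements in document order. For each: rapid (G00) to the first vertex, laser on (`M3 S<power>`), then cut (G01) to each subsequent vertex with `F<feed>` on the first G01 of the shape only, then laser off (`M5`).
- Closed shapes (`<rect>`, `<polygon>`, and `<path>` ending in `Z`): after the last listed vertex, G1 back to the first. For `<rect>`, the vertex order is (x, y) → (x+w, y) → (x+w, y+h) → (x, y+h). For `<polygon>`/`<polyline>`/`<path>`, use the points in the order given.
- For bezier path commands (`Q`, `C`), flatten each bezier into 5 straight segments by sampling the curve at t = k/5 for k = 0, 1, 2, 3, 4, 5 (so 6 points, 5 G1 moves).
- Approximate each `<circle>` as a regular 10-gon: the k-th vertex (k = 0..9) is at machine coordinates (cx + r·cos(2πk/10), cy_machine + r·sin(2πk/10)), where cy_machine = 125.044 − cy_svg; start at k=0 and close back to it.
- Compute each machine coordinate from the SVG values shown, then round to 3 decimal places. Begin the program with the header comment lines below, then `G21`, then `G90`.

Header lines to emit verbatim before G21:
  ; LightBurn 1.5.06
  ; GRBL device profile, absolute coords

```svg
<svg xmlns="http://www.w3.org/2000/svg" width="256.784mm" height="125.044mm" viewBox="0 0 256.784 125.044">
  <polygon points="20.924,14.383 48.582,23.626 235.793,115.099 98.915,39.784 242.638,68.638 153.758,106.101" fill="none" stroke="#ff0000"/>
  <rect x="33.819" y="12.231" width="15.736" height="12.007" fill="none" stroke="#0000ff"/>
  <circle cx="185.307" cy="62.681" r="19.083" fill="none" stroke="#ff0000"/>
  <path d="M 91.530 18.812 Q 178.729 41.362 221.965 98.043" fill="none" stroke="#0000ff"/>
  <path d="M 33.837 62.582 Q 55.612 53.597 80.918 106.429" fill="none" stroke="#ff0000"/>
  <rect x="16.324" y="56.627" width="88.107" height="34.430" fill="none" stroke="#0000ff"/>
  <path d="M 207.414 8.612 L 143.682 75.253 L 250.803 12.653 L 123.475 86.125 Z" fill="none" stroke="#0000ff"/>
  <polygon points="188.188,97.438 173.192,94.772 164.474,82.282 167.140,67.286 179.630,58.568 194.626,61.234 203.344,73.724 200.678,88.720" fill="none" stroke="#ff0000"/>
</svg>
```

Since the viewBox matches the mm dimensions, user units are millimetres directly. The only transform is the Y-flip y_m = 125.044 − y_svg.

Shape 1 is a closed polygon drawn with `<polygon>`. Its stroke #ff0000 means score at S512, F2401. After flipping Y the toolpath is (20.924,110.661) → (48.582,101.418) → (235.793,9.945) → (98.915,85.260) → (242.638,56.406) → (153.758,18.943) → (20.924,110.661), returning to the start.

Shape 2 is a rectangle drawn with `<rect>`. Its stroke #0000ff means engrave at S403, F3882. After flipping Y the toolpath is (33.819,112.813) → (49.555,112.813) → (49.555,100.806) → (33.819,100.806) → (33.819,112.813), returning to the start.

Shape 3 is a circle drawn with `<circle>`. Its stroke #ff0000 means score at S512, F2401. After flipping Y the toolpath is (204.390,62.363) → (200.745,73.580) → (191.204,80.512) → (179.410,80.512) → (169.869,73.580) → (166.224,62.363) → (169.869,51.146) → (179.410,44.214) → (191.204,44.214) → (200.745,51.146) → (204.390,62.363), returning to the start.

Shape 4 is a quadratic bezier drawn with `<path>`. Its stroke #0000ff means engrave at S403, F3882. After flipping Y the toolpath is (91.530,106.232) → (124.651,95.847) → (154.255,82.731) → (180.342,66.885) → (202.912,48.308) → (221.965,27.001).

Shape 5 is a quadratic bezier drawn with `<path>`. Its stroke #ff0000 means score at S512, F2401. After flipping Y the toolpath is (33.837,62.462) → (42.688,63.583) → (51.822,59.759) → (61.238,50.990) → (70.937,37.275) → (80.918,18.615).

Shape 6 is a rectangle drawn with `<rect>`. Its stroke #0000ff means engrave at S403, F3882. After flipping Y the toolpath is (16.324,68.417) → (104.431,68.417) → (104.431,33.987) → (16.324,33.987) → (16.324,68.417), returning to the start.

Shape 7 is a closed polygon drawn with `<path>`. Its stroke #0000ff means engrave at S403, F3882. After flipping Y the toolpath is (207.414,116.432) → (143.682,49.791) → (250.803,112.391) → (123.475,38.919) → (207.414,116.432), returning to the start.

Shape 8 is a regular polygon drawn with `<polygon>`. Its stroke #ff0000 means score at S512, F2401. After flipping Y the toolpath is (188.188,27.606) → (173.192,30.272) → (164.474,42.762) → (167.140,57.758) → (179.630,66.476) → (194.626,63.810) → (203.344,51.320) → (200.678,36.324) → (188.188,27.606), returning to the start.

; LightBurn 1.5.06
; GRBL device profile, absolute coords
G21
G90
G00 X20.924 Y110.661
M3 S512
G01 X48.582 Y101.418 F2401
G01 X235.793 Y9.945
G01 X98.915 Y85.260
G01 X242.638 Y56.406
G01 X153.758 Y18.943
G01 X20.924 Y110.661
M5
G00 X33.819 Y112.813
M3 S403
G01 X49.555 Y112.813 F3882
G01 X49.555 Y100.806
G01 X33.819 Y100.806
G01 X33.819 Y112.813
M5
G00 X204.390 Y62.363
M3 S512
G01 X200.745 Y73.580 F2401
G01 X191.204 Y80.512
G01 X179.410 Y80.512
G01 X169.869 Y73.580
G01 X166.224 Y62.363
G01 X169.869 Y51.146
G01 X179.410 Y44.214
G01 X191.204 Y44.214
G01 X200.745 Y51.146
G01 X204.390 Y62.363
M5
G00 X91.530 Y106.232
M3 S403
G01 X124.651 Y95.847 F3882
G01 X154.255 Y82.731
G01 X180.342 Y66.885
G01 X202.912 Y48.308
G01 X221.965 Y27.001
M5
G00 X33.837 Y62.462
M3 S512
G01 X42.688 Y63.583 F2401
G01 X51.822 Y59.759
G01 X61.238 Y50.990
G01 X70.937 Y37.275
G01 X80.918 Y18.615
M5
G00 X16.324 Y68.417
M3 S403
G01 X104.431 Y68.417 F3882
G01 X104.431 Y33.987
G01 X16.324 Y33.987
G01 X16.324 Y68.417
M5
G00 X207.414 Y116.432
M3 S403
G01 X143.682 Y49.791 F3882
G01 X250.803 Y112.391
G01 X123.475 Y38.919
G01 X207.414 Y116.432
M5
G00 X188.188 Y27.606
M3 S512
G01 X173.192 Y30.272 F2401
G01 X164.474 Y42.762
G01 X167.140 Y57.758
G01 X179.630 Y66.476
G01 X194.626 Y63.810
G01 X203.344 Y51.320
G01 X200.678 Y36.324
G01 X188.188 Y27.606
M5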